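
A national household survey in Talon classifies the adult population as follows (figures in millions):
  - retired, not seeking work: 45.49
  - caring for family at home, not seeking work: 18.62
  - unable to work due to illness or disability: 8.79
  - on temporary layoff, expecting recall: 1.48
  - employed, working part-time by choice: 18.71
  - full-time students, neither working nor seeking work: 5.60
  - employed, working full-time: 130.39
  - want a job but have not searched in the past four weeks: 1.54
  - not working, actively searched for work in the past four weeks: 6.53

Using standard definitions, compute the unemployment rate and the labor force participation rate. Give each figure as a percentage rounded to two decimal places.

Employed = 18.71 + 130.39 = 149.10 million.
Unemployed = 1.48 + 6.53 = 8.01 million (jobless and actively searching, or on temporary layoff).
Labor force = 149.10 + 8.01 = 157.11 million.
Not in labor force = 45.49 + 18.62 + 8.79 + 5.60 + 1.54 = 80.04 million (those not working and not actively searching are outside the labor force — including those who want a job but have given up searching).
Civilian working-age population = 157.11 + 80.04 = 237.15 million.
Unemployment rate = 8.01 / 157.11 = 5.10%.
Labor force participation rate = 157.11 / 237.15 = 66.25%.

Unemployment rate ≈ 5.10%; labor force participation rate ≈ 66.25%.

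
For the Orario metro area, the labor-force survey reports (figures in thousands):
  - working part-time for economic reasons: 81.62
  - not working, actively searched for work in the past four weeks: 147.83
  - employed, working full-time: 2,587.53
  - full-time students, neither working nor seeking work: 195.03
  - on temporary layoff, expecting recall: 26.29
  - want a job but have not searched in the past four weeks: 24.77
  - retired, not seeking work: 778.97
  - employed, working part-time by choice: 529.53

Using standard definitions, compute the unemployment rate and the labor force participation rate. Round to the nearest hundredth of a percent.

Unemployment rate ≈ 5.16%; labor force participation rate ≈ 77.15%.

Employed = 81.62 + 2,587.53 + 529.53 = 3,198.68 thousand (anyone who worked, including part-time for economic reasons, counts as employed).
Unemployed = 147.83 + 26.29 = 174.12 thousand (jobless and actively searching, or on temporary layoff).
Labor force = 3,198.68 + 174.12 = 3,372.80 thousand.
Not in labor force = 195.03 + 24.77 + 778.97 = 998.77 thousand (those not working and not actively searching are outside the labor force — including those who want a job but have given up searching).
Civilian working-age population = 3,372.80 + 998.77 = 4,371.57 thousand.
Unemployment rate = 174.12 / 3,372.80 = 5.16%.
Labor force participation rate = 3,372.80 / 4,371.57 = 77.15%.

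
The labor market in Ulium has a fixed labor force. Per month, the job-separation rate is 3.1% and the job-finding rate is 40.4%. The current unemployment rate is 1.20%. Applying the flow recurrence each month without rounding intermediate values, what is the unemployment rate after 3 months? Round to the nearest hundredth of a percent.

Unemployment rate after three months ≈ 6.06%.

With a fixed labor force, u_{t+1} = u_t + s·(1−u_t) − f·u_t = u_t·(1−s−f) + s.
Here 1−s−f = 0.565 and s = 0.031.
u_1 = 0.012000 × 0.565 + 0.031 = 0.037780.
u_2 = 0.037780 × 0.565 + 0.031 = 0.052346.
u_3 = 0.052346 × 0.565 + 0.031 = 0.060575.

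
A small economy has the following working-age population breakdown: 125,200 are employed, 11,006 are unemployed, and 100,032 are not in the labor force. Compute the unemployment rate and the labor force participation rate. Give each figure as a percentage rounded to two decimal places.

Labor force = employed + unemployed = 125,200 + 11,006 = 136,206.
Working-age population = 136,206 + 100,032 = 236,238.
Unemployment rate = 11,006 / 136,206 = 8.08%.
Labor force participation rate = 136,206 / 236,238 = 57.66%.

Unemployment rate ≈ 8.08%; labor force participation rate ≈ 57.66%.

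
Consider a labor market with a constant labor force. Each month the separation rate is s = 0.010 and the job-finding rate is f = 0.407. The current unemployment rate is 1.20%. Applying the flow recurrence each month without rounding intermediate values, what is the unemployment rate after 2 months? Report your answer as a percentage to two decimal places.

With a fixed labor force, u_{t+1} = u_t + s·(1−u_t) − f·u_t = u_t·(1−s−f) + s.
Here 1−s−f = 0.583 and s = 0.010.
u_1 = 0.012000 × 0.583 + 0.010 = 0.016996.
u_2 = 0.016996 × 0.583 + 0.010 = 0.019909.

Unemployment rate after two months ≈ 1.99%.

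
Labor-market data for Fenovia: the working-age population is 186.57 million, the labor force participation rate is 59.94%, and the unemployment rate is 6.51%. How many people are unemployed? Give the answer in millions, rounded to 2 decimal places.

About 7.28 million are unemployed.

Labor force = 0.5994 × 186.57 = 111.83 million.
Unemployed = 0.0651 × 111.83 ≈ 7.28 million.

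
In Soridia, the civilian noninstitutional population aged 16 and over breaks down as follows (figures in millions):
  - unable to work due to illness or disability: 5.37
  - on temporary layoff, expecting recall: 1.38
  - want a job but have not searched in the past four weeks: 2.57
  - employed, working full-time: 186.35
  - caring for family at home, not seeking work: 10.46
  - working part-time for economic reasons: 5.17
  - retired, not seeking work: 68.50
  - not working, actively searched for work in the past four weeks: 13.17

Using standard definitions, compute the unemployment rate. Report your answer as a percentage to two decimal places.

Employed = 186.35 + 5.17 = 191.52 million (anyone who worked, including part-time for economic reasons, counts as employed).
Unemployed = 1.38 + 13.17 = 14.55 million (jobless and actively searching, or on temporary layoff).
Labor force = 191.52 + 14.55 = 206.07 million.
Unemployment rate = 14.55 / 206.07 = 7.06%.

Unemployment rate ≈ 7.06%.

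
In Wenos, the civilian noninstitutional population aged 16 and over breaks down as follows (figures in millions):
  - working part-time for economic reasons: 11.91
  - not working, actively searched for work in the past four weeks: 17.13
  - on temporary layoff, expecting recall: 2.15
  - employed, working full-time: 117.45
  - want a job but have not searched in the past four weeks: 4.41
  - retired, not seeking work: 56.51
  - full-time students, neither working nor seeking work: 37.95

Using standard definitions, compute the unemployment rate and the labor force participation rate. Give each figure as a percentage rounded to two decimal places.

Employed = 11.91 + 117.45 = 129.36 million (anyone who worked, including part-time for economic reasons, counts as employed).
Unemployed = 17.13 + 2.15 = 19.28 million (jobless and actively searching, or on temporary layoff).
Labor force = 129.36 + 19.28 = 148.64 million.
Not in labor force = 4.41 + 56.51 + 37.95 = 98.87 million (those not working and not actively searching are outside the labor force — including those who want a job but have given up searching).
Civilian working-age population = 148.64 + 98.87 = 247.51 million.
Unemployment rate = 19.28 / 148.64 = 12.97%.
Labor force participation rate = 148.64 / 247.51 = 60.05%.

Unemployment rate ≈ 12.97%; labor force participation rate ≈ 60.05%.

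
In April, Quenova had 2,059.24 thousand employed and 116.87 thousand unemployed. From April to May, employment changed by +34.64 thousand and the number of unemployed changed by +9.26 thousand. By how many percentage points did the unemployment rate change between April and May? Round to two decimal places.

April: labor force = 2,059.24 + 116.87 = 2,176.11; u = 116.87/2,176.11 = 5.37%.
May: labor force = 2,093.88 + 126.13 = 2,220.01; u = 126.13/2,220.01 = 5.68%.
Change = 5.68% − 5.37% = +0.31 pp.

The unemployment rate changed by +0.31 percentage points.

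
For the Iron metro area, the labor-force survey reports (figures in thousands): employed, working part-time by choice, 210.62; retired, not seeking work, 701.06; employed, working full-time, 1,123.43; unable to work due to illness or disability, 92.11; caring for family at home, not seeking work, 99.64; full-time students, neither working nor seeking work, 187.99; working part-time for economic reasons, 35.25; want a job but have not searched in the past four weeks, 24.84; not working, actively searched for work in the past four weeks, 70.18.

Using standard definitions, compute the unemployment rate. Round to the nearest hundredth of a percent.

Employed = 210.62 + 1,123.43 + 35.25 = 1,369.30 thousand (anyone who worked, including part-time for economic reasons, counts as employed).
Unemployed = 70.18 thousand.
Labor force = 1,369.30 + 70.18 = 1,439.48 thousand.
Unemployment rate = 70.18 / 1,439.48 = 4.88%.

Unemployment rate ≈ 4.88%.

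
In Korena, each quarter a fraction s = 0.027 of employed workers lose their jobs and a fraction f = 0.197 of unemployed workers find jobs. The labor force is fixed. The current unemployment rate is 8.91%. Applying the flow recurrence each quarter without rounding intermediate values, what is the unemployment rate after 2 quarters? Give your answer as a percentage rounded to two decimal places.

With a fixed labor force, u_{t+1} = u_t + s·(1−u_t) − f·u_t = u_t·(1−s−f) + s.
Here 1−s−f = 0.776 and s = 0.027.
u_1 = 0.089100 × 0.776 + 0.027 = 0.096142.
u_2 = 0.096142 × 0.776 + 0.027 = 0.101606.

Unemployment rate after two quarters ≈ 10.16%.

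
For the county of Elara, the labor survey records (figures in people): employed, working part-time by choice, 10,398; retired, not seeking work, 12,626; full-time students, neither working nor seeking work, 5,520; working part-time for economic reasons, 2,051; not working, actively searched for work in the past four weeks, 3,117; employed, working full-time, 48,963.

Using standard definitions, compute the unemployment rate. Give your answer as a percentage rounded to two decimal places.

Unemployment rate ≈ 4.83%.

Employed = 10,398 + 2,051 + 48,963 = 61,412 (anyone who worked, including part-time for economic reasons, counts as employed).
Unemployed = 3,117.
Labor force = 61,412 + 3,117 = 64,529.
Unemployment rate = 3,117 / 64,529 = 4.83%.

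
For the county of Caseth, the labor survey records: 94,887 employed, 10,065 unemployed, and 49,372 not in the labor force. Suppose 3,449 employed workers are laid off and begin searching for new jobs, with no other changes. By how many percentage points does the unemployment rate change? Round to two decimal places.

The unemployment rate changes by +3.29 percentage points.

Initially, labor force = 94,887 + 10,065 = 104,952, so u = 10,065/104,952 = 9.59%.
After the change, employed falls and unemployed rises by 3,449; labor force unchanged → E = 91,438, U = 13,514, labor force = 104,952.
New unemployment rate = 13,514 / 104,952 = 12.88%.
Change = 12.88% − 9.59% = +3.29 percentage points.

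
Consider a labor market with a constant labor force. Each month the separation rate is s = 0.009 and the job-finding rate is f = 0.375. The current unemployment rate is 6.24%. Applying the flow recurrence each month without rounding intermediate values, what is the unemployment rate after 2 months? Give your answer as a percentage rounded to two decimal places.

Unemployment rate after two months ≈ 3.82%.

With a fixed labor force, u_{t+1} = u_t + s·(1−u_t) − f·u_t = u_t·(1−s−f) + s.
Here 1−s−f = 0.616 and s = 0.009.
u_1 = 0.062400 × 0.616 + 0.009 = 0.047438.
u_2 = 0.047438 × 0.616 + 0.009 = 0.038222.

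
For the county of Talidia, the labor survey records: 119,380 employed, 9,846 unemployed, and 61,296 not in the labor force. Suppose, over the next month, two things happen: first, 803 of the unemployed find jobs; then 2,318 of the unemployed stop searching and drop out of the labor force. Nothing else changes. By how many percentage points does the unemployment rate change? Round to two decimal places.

The unemployment rate changes by −2.32 percentage points.

Initially, labor force = 119,380 + 9,846 = 129,226, so u = 9,846/129,226 = 7.62%.
After the first change, unemployed falls and employed rises by 803; labor force unchanged → E = 120,183, U = 9,043, labor force = 129,226.
After the second change, unemployed and labor force both fall by 2,318 → E = 120,183, U = 6,725, labor force = 126,908.
New unemployment rate = 6,725 / 126,908 = 5.30%.
Change = 5.30% − 7.62% = −2.32 percentage points.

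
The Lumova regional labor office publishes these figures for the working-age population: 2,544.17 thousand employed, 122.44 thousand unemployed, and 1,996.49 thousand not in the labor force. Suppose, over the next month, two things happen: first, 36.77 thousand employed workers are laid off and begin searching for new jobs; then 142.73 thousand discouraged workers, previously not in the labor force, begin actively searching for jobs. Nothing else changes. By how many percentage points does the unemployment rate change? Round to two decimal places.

The unemployment rate changes by +6.16 percentage points.

Initially, labor force = 2,544.17 + 122.44 = 2,666.61 thousand, so u = 122.44/2,666.61 = 4.59%.
After the first change, employed falls and unemployed rises by 36.77; labor force unchanged → E = 2,507.40, U = 159.21, labor force = 2,666.61 thousand.
After the second change, unemployed and labor force both rise by 142.73 → E = 2,507.40, U = 301.94, labor force = 2,809.34 thousand.
New unemployment rate = 301.94 / 2,809.34 = 10.75%.
Change = 10.75% − 4.59% = +6.16 percentage points.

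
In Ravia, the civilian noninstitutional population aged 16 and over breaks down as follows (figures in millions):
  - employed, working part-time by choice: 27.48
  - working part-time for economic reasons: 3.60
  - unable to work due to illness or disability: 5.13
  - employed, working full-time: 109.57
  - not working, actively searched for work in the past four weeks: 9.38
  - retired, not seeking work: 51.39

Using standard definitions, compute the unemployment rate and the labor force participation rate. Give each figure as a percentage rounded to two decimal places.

Employed = 27.48 + 3.60 + 109.57 = 140.65 million (anyone who worked, including part-time for economic reasons, counts as employed).
Unemployed = 9.38 million.
Labor force = 140.65 + 9.38 = 150.03 million.
Not in labor force = 5.13 + 51.39 = 56.52 million (those not working and not actively searching are outside the labor force).
Civilian working-age population = 150.03 + 56.52 = 206.55 million.
Unemployment rate = 9.38 / 150.03 = 6.25%.
Labor force participation rate = 150.03 / 206.55 = 72.64%.

Unemployment rate ≈ 6.25%; labor force participation rate ≈ 72.64%.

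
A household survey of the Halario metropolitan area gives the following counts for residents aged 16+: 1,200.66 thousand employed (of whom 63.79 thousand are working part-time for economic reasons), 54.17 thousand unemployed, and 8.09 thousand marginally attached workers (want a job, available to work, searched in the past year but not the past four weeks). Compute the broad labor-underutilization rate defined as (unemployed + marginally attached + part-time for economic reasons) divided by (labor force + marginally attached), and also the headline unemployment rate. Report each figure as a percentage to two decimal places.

Labor force = 1,200.66 + 54.17 = 1,254.83 thousand.
Numerator = 54.17 + 8.09 + 63.79 = 126.05 thousand.
Denominator = 1,254.83 + 8.09 = 1,262.92 thousand.
Broad rate = 126.05 / 1,262.92 = 9.98%.
Headline unemployment rate = 54.17 / 1,254.83 = 4.32%.

Broad underutilization rate ≈ 9.98%; headline unemployment rate ≈ 4.32%.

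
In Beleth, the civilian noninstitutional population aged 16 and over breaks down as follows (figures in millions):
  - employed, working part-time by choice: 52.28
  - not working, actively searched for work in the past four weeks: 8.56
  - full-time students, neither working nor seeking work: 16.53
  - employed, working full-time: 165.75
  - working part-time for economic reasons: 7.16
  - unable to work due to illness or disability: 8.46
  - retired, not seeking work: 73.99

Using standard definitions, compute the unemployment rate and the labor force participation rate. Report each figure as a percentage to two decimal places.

Employed = 52.28 + 165.75 + 7.16 = 225.19 million (anyone who worked, including part-time for economic reasons, counts as employed).
Unemployed = 8.56 million.
Labor force = 225.19 + 8.56 = 233.75 million.
Not in labor force = 16.53 + 8.46 + 73.99 = 98.98 million (those not working and not actively searching are outside the labor force).
Civilian working-age population = 233.75 + 98.98 = 332.73 million.
Unemployment rate = 8.56 / 233.75 = 3.66%.
Labor force participation rate = 233.75 / 332.73 = 70.25%.

Unemployment rate ≈ 3.66%; labor force participation rate ≈ 70.25%.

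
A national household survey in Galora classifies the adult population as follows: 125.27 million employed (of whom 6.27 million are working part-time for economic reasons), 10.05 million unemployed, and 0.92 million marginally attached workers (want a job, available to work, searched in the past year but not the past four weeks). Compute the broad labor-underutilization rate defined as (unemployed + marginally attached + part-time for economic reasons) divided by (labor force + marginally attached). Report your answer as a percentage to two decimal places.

Labor force = 125.27 + 10.05 = 135.32 million.
Numerator = 10.05 + 0.92 + 6.27 = 17.24 million.
Denominator = 135.32 + 0.92 = 136.24 million.
Broad rate = 17.24 / 136.24 = 12.65%.

Broad underutilization rate ≈ 12.65%.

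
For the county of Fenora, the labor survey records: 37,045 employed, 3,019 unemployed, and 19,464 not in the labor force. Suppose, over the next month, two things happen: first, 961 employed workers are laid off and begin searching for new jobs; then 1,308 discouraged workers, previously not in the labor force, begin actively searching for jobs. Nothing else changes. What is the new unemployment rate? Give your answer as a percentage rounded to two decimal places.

New unemployment rate ≈ 12.78%.

Initially, labor force = 37,045 + 3,019 = 40,064, so u = 3,019/40,064 = 7.54%.
After the first change, employed falls and unemployed rises by 961; labor force unchanged → E = 36,084, U = 3,980, labor force = 40,064.
After the second change, unemployed and labor force both rise by 1,308 → E = 36,084, U = 5,288, labor force = 41,372.
New unemployment rate = 5,288 / 41,372 = 12.78%.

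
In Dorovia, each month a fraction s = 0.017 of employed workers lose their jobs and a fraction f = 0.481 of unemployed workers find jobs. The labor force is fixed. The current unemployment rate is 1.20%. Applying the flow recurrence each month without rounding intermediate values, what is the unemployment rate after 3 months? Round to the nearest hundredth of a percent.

Unemployment rate after three months ≈ 3.13%.

With a fixed labor force, u_{t+1} = u_t + s·(1−u_t) − f·u_t = u_t·(1−s−f) + s.
Here 1−s−f = 0.502 and s = 0.017.
u_1 = 0.012000 × 0.502 + 0.017 = 0.023024.
u_2 = 0.023024 × 0.502 + 0.017 = 0.028558.
u_3 = 0.028558 × 0.502 + 0.017 = 0.031336.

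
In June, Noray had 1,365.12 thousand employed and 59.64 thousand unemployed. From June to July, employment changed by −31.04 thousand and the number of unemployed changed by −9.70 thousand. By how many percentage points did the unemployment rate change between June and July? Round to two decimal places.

June: labor force = 1,365.12 + 59.64 = 1,424.76; u = 59.64/1,424.76 = 4.19%.
July: labor force = 1,334.08 + 49.94 = 1,384.02; u = 49.94/1,384.02 = 3.61%.
Change = 3.61% − 4.19% = −0.58 pp.

The unemployment rate changed by −0.58 percentage points.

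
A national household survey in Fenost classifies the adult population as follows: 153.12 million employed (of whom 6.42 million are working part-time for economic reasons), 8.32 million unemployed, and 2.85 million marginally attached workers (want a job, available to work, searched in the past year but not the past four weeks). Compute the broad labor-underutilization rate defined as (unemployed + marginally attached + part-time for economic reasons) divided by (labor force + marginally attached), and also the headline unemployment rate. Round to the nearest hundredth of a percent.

Broad underutilization rate ≈ 10.71%; headline unemployment rate ≈ 5.15%.

Labor force = 153.12 + 8.32 = 161.44 million.
Numerator = 8.32 + 2.85 + 6.42 = 17.59 million.
Denominator = 161.44 + 2.85 = 164.29 million.
Broad rate = 17.59 / 164.29 = 10.71%.
Headline unemployment rate = 8.32 / 161.44 = 5.15%.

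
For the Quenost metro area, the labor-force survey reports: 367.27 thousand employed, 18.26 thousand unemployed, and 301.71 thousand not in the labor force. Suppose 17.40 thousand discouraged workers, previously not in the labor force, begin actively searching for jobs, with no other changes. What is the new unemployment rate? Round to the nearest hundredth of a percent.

New unemployment rate ≈ 8.85%.

Initially, labor force = 367.27 + 18.26 = 385.53 thousand, so u = 18.26/385.53 = 4.74%.
After the change, unemployed and labor force both rise by 17.40 → E = 367.27, U = 35.66, labor force = 402.93 thousand.
New unemployment rate = 35.66 / 402.93 = 8.85%.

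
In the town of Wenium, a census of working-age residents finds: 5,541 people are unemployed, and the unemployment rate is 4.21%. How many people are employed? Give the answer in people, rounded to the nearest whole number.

Labor force = U / u = 5,541 / 0.0421 ≈ 131,615.
Employed = labor force − unemployed = 131,615 − 5,541 = 126,074.

About 126,074 are employed.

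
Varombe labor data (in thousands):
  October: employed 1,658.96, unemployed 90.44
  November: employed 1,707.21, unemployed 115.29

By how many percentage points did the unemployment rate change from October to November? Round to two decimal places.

The unemployment rate changed by +1.16 percentage points.

October: labor force = 1,658.96 + 90.44 = 1,749.40; u = 90.44/1,749.40 = 5.17%.
November: labor force = 1,707.21 + 115.29 = 1,822.50; u = 115.29/1,822.50 = 6.33%.
Change = 6.33% − 5.17% = +1.16 pp.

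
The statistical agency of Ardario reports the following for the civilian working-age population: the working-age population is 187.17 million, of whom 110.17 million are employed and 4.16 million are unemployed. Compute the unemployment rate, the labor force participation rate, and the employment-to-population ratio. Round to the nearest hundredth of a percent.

Unemployment rate ≈ 3.64%; labor force participation rate ≈ 61.08%; employment-population ratio ≈ 58.86%.

Labor force = employed + unemployed = 110.17 + 4.16 = 114.33 million.
Unemployment rate = 4.16 / 114.33 = 3.64%.
Labor force participation rate = 114.33 / 187.17 = 61.08%.
Employment-population ratio = 110.17 / 187.17 = 58.86%.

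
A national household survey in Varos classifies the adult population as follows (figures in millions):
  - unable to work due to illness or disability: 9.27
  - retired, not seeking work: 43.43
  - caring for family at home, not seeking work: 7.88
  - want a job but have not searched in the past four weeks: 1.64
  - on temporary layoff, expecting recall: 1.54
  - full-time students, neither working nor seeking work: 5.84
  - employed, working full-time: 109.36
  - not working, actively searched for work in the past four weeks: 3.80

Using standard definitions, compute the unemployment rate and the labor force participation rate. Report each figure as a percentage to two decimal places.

Unemployment rate ≈ 4.66%; labor force participation rate ≈ 62.76%.

Employed = 109.36 million.
Unemployed = 1.54 + 3.80 = 5.34 million (jobless and actively searching, or on temporary layoff).
Labor force = 109.36 + 5.34 = 114.70 million.
Not in labor force = 9.27 + 43.43 + 7.88 + 1.64 + 5.84 = 68.06 million (those not working and not actively searching are outside the labor force — including those who want a job but have given up searching).
Civilian working-age population = 114.70 + 68.06 = 182.76 million.
Unemployment rate = 5.34 / 114.70 = 4.66%.
Labor force participation rate = 114.70 / 182.76 = 62.76%.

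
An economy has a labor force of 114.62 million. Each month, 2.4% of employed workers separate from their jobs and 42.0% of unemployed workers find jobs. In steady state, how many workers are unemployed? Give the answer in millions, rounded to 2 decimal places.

Steady-state unemployment rate u* = s/(s+f) = 2.4/(2.4+42.0) = 0.054054.
Unemployed = u* × labor force = 0.054054 × 114.62 ≈ 6.20 million.

About 6.20 million are unemployed in steady state.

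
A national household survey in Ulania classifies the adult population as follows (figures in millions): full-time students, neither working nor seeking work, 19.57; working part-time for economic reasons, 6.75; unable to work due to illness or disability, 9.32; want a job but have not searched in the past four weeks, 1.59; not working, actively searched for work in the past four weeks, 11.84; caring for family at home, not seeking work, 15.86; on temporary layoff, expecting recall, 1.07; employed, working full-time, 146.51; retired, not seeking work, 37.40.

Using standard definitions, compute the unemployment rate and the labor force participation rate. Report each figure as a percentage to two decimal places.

Employed = 6.75 + 146.51 = 153.26 million (anyone who worked, including part-time for economic reasons, counts as employed).
Unemployed = 11.84 + 1.07 = 12.91 million (jobless and actively searching, or on temporary layoff).
Labor force = 153.26 + 12.91 = 166.17 million.
Not in labor force = 19.57 + 9.32 + 1.59 + 15.86 + 37.40 = 83.74 million (those not working and not actively searching are outside the labor force — including those who want a job but have given up searching).
Civilian working-age population = 166.17 + 83.74 = 249.91 million.
Unemployment rate = 12.91 / 166.17 = 7.77%.
Labor force participation rate = 166.17 / 249.91 = 66.49%.

Unemployment rate ≈ 7.77%; labor force participation rate ≈ 66.49%.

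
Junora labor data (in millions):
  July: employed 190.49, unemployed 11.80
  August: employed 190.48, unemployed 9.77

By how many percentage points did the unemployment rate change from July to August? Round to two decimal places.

The unemployment rate changed by −0.95 percentage points.

July: labor force = 190.49 + 11.80 = 202.29; u = 11.80/202.29 = 5.83%.
August: labor force = 190.48 + 9.77 = 200.25; u = 9.77/200.25 = 4.88%.
Change = 4.88% − 5.83% = −0.95 pp.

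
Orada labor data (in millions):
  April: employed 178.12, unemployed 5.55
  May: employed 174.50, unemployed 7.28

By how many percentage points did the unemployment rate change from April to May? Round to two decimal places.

The unemployment rate changed by +0.98 percentage points.

April: labor force = 178.12 + 5.55 = 183.67; u = 5.55/183.67 = 3.02%.
May: labor force = 174.50 + 7.28 = 181.78; u = 7.28/181.78 = 4.00%.
Change = 4.00% − 3.02% = +0.98 pp.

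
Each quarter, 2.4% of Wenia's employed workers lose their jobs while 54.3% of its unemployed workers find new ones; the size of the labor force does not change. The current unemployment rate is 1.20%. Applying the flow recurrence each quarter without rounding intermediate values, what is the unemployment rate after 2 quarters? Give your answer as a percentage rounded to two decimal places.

Unemployment rate after two quarters ≈ 3.66%.

With a fixed labor force, u_{t+1} = u_t + s·(1−u_t) − f·u_t = u_t·(1−s−f) + s.
Here 1−s−f = 0.433 and s = 0.024.
u_1 = 0.012000 × 0.433 + 0.024 = 0.029196.
u_2 = 0.029196 × 0.433 + 0.024 = 0.036642.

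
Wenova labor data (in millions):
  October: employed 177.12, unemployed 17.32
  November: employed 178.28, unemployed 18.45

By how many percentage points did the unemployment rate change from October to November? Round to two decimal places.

October: labor force = 177.12 + 17.32 = 194.44; u = 17.32/194.44 = 8.91%.
November: labor force = 178.28 + 18.45 = 196.73; u = 18.45/196.73 = 9.38%.
Change = 9.38% − 8.91% = +0.47 pp.

The unemployment rate changed by +0.47 percentage points.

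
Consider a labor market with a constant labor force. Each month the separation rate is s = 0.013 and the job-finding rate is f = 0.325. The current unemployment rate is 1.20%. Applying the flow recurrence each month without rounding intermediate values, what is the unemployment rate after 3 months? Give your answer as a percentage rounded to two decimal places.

Unemployment rate after three months ≈ 3.08%.

With a fixed labor force, u_{t+1} = u_t + s·(1−u_t) − f·u_t = u_t·(1−s−f) + s.
Here 1−s−f = 0.662 and s = 0.013.
u_1 = 0.012000 × 0.662 + 0.013 = 0.020944.
u_2 = 0.020944 × 0.662 + 0.013 = 0.026865.
u_3 = 0.026865 × 0.662 + 0.013 = 0.030785.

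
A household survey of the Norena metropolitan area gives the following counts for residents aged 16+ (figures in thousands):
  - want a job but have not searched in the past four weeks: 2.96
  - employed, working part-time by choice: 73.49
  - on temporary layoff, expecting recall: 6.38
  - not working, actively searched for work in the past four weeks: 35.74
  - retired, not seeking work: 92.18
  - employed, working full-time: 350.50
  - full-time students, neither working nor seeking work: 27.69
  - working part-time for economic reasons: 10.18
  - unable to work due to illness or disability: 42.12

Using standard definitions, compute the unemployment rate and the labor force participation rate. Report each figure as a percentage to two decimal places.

Employed = 73.49 + 350.50 + 10.18 = 434.17 thousand (anyone who worked, including part-time for economic reasons, counts as employed).
Unemployed = 6.38 + 35.74 = 42.12 thousand (jobless and actively searching, or on temporary layoff).
Labor force = 434.17 + 42.12 = 476.29 thousand.
Not in labor force = 2.96 + 92.18 + 27.69 + 42.12 = 164.95 thousand (those not working and not actively searching are outside the labor force — including those who want a job but have given up searching).
Civilian working-age population = 476.29 + 164.95 = 641.24 thousand.
Unemployment rate = 42.12 / 476.29 = 8.84%.
Labor force participation rate = 476.29 / 641.24 = 74.28%.

Unemployment rate ≈ 8.84%; labor force participation rate ≈ 74.28%.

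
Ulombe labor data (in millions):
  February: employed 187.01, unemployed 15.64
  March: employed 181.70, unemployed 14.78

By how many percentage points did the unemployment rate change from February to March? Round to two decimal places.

The unemployment rate changed by −0.20 percentage points.

February: labor force = 187.01 + 15.64 = 202.65; u = 15.64/202.65 = 7.72%.
March: labor force = 181.70 + 14.78 = 196.48; u = 14.78/196.48 = 7.52%.
Change = 7.52% − 7.72% = −0.20 pp.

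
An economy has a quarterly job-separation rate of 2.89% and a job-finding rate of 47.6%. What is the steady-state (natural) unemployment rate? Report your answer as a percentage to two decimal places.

At steady state the flows balance: s·E = f·U, so U/(E+U) = s/(s+f).
u* = 2.89 / (2.89 + 47.6) = 2.89 / 50.49 = 5.72%.

Steady-state unemployment rate ≈ 5.72%.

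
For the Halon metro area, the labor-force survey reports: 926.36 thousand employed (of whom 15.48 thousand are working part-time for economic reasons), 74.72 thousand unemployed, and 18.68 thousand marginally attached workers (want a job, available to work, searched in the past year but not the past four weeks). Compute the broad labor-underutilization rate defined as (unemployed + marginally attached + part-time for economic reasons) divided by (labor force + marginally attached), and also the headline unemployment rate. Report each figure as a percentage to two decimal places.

Broad underutilization rate ≈ 10.68%; headline unemployment rate ≈ 7.46%.

Labor force = 926.36 + 74.72 = 1,001.08 thousand.
Numerator = 74.72 + 18.68 + 15.48 = 108.88 thousand.
Denominator = 1,001.08 + 18.68 = 1,019.76 thousand.
Broad rate = 108.88 / 1,019.76 = 10.68%.
Headline unemployment rate = 74.72 / 1,001.08 = 7.46%.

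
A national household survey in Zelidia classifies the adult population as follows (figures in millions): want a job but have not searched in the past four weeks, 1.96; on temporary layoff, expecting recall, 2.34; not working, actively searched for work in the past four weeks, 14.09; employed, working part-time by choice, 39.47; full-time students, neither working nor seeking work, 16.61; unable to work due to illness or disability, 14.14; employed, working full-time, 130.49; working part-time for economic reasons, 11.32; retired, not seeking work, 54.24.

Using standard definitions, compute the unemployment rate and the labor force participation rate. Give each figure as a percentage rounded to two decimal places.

Employed = 39.47 + 130.49 + 11.32 = 181.28 million (anyone who worked, including part-time for economic reasons, counts as employed).
Unemployed = 2.34 + 14.09 = 16.43 million (jobless and actively searching, or on temporary layoff).
Labor force = 181.28 + 16.43 = 197.71 million.
Not in labor force = 1.96 + 16.61 + 14.14 + 54.24 = 86.95 million (those not working and not actively searching are outside the labor force — including those who want a job but have given up searching).
Civilian working-age population = 197.71 + 86.95 = 284.66 million.
Unemployment rate = 16.43 / 197.71 = 8.31%.
Labor force participation rate = 197.71 / 284.66 = 69.45%.

Unemployment rate ≈ 8.31%; labor force participation rate ≈ 69.45%.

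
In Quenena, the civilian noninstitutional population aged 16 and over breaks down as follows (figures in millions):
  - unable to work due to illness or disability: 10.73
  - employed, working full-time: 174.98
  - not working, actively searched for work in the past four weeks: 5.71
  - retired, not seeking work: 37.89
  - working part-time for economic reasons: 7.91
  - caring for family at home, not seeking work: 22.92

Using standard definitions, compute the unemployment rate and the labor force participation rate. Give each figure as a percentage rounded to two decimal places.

Employed = 174.98 + 7.91 = 182.89 million (anyone who worked, including part-time for economic reasons, counts as employed).
Unemployed = 5.71 million.
Labor force = 182.89 + 5.71 = 188.60 million.
Not in labor force = 10.73 + 37.89 + 22.92 = 71.54 million (those not working and not actively searching are outside the labor force).
Civilian working-age population = 188.60 + 71.54 = 260.14 million.
Unemployment rate = 5.71 / 188.60 = 3.03%.
Labor force participation rate = 188.60 / 260.14 = 72.50%.

Unemployment rate ≈ 3.03%; labor force participation rate ≈ 72.50%.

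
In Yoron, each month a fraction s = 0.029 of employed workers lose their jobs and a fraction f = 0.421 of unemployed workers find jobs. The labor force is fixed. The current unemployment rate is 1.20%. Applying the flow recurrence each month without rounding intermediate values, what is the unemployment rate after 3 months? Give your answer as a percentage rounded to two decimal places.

Unemployment rate after three months ≈ 5.57%.

With a fixed labor force, u_{t+1} = u_t + s·(1−u_t) − f·u_t = u_t·(1−s−f) + s.
Here 1−s−f = 0.550 and s = 0.029.
u_1 = 0.012000 × 0.550 + 0.029 = 0.035600.
u_2 = 0.035600 × 0.550 + 0.029 = 0.048580.
u_3 = 0.048580 × 0.550 + 0.029 = 0.055719.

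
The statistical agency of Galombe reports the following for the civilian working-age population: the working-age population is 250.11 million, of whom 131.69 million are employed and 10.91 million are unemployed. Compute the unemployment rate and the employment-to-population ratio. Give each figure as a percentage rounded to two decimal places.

Unemployment rate ≈ 7.65%; employment-population ratio ≈ 52.65%.

Labor force = employed + unemployed = 131.69 + 10.91 = 142.60 million.
Unemployment rate = 10.91 / 142.60 = 7.65%.
Employment-population ratio = 131.69 / 250.11 = 52.65%.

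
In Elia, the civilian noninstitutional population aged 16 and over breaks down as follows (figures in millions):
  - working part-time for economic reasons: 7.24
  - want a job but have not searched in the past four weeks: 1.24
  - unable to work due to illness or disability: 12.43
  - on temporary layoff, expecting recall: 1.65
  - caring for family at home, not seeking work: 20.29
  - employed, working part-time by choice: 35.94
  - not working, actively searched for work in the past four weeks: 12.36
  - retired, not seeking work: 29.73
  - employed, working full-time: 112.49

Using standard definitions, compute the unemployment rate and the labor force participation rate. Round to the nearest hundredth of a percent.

Employed = 7.24 + 35.94 + 112.49 = 155.67 million (anyone who worked, including part-time for economic reasons, counts as employed).
Unemployed = 1.65 + 12.36 = 14.01 million (jobless and actively searching, or on temporary layoff).
Labor force = 155.67 + 14.01 = 169.68 million.
Not in labor force = 1.24 + 12.43 + 20.29 + 29.73 = 63.69 million (those not working and not actively searching are outside the labor force — including those who want a job but have given up searching).
Civilian working-age population = 169.68 + 63.69 = 233.37 million.
Unemployment rate = 14.01 / 169.68 = 8.26%.
Labor force participation rate = 169.68 / 233.37 = 72.71%.

Unemployment rate ≈ 8.26%; labor force participation rate ≈ 72.71%.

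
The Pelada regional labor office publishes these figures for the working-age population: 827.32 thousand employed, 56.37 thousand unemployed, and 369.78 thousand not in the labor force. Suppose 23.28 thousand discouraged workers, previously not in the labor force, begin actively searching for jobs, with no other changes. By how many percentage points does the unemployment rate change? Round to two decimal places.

The unemployment rate changes by +2.40 percentage points.

Initially, labor force = 827.32 + 56.37 = 883.69 thousand, so u = 56.37/883.69 = 6.38%.
After the change, unemployed and labor force both rise by 23.28 → E = 827.32, U = 79.65, labor force = 906.97 thousand.
New unemployment rate = 79.65 / 906.97 = 8.78%.
Change = 8.78% − 6.38% = +2.40 percentage points.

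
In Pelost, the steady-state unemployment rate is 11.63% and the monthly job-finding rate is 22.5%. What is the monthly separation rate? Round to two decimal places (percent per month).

Separation rate ≈ 2.96% per month.

From u* = s/(s+f): s = u·f/(1−u).
s = 0.1163 × 22.5 / (1 − 0.1163) = 2.6168 / 0.8837 ≈ 2.96% per month.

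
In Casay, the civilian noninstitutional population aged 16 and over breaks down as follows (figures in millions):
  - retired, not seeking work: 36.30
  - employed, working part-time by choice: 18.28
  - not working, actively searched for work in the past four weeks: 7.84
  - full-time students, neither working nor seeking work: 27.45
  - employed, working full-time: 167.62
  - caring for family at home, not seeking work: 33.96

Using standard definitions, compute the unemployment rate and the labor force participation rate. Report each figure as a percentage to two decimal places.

Unemployment rate ≈ 4.05%; labor force participation rate ≈ 66.47%.

Employed = 18.28 + 167.62 = 185.90 million.
Unemployed = 7.84 million.
Labor force = 185.90 + 7.84 = 193.74 million.
Not in labor force = 36.30 + 27.45 + 33.96 = 97.71 million (those not working and not actively searching are outside the labor force).
Civilian working-age population = 193.74 + 97.71 = 291.45 million.
Unemployment rate = 7.84 / 193.74 = 4.05%.
Labor force participation rate = 193.74 / 291.45 = 66.47%.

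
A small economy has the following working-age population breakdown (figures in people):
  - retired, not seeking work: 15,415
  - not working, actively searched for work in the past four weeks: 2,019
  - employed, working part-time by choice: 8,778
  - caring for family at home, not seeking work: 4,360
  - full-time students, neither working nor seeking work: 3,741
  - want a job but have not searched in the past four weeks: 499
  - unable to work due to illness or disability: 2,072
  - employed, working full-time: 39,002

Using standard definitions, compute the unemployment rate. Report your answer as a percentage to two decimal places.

Employed = 8,778 + 39,002 = 47,780.
Unemployed = 2,019.
Labor force = 47,780 + 2,019 = 49,799.
Unemployment rate = 2,019 / 49,799 = 4.05%.

Unemployment rate ≈ 4.05%.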